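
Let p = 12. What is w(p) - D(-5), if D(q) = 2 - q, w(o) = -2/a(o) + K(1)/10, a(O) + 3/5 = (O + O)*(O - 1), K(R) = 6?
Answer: -42194/6585 ≈ -6.4076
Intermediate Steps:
a(O) = -⅗ + 2*O*(-1 + O) (a(O) = -⅗ + (O + O)*(O - 1) = -⅗ + (2*O)*(-1 + O) = -⅗ + 2*O*(-1 + O))
w(o) = ⅗ - 2/(-⅗ - 2*o + 2*o²) (w(o) = -2/(-⅗ - 2*o + 2*o²) + 6/10 = -2/(-⅗ - 2*o + 2*o²) + 6*(⅒) = -2/(-⅗ - 2*o + 2*o²) + ⅗ = ⅗ - 2/(-⅗ - 2*o + 2*o²))
w(p) - D(-5) = (59 - 30*12² + 30*12)/(5*(3 - 10*12² + 10*12)) - (2 - 1*(-5)) = (59 - 30*144 + 360)/(5*(3 - 10*144 + 120)) - (2 + 5) = (59 - 4320 + 360)/(5*(3 - 1440 + 120)) - 1*7 = (⅕)*(-3901)/(-1317) - 7 = (⅕)*(-1/1317)*(-3901) - 7 = 3901/6585 - 7 = -42194/6585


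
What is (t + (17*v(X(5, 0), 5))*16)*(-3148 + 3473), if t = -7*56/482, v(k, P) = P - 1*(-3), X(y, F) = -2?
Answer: 170371500/241 ≈ 7.0694e+5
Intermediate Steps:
v(k, P) = 3 + P (v(k, P) = P + 3 = 3 + P)
t = -196/241 (t = -392*1/482 = -196/241 ≈ -0.81328)
(t + (17*v(X(5, 0), 5))*16)*(-3148 + 3473) = (-196/241 + (17*(3 + 5))*16)*(-3148 + 3473) = (-196/241 + (17*8)*16)*325 = (-196/241 + 136*16)*325 = (-196/241 + 2176)*325 = (524220/241)*325 = 170371500/241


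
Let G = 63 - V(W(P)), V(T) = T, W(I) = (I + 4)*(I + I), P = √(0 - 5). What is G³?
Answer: 318937 - 125336*I*√5 ≈ 3.1894e+5 - 2.8026e+5*I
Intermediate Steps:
P = I*√5 (P = √(-5) = I*√5 ≈ 2.2361*I)
W(I) = 2*I*(4 + I) (W(I) = (4 + I)*(2*I) = 2*I*(4 + I))
G = 63 - 2*I*√5*(4 + I*√5) ≈ 73.0 - 17.889*I
G³ = (73 - 8*I*√5)³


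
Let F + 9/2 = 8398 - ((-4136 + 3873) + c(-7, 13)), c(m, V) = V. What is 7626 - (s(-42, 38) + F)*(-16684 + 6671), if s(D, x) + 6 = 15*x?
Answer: 184404647/2 ≈ 9.2202e+7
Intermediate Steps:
s(D, x) = -6 + 15*x
F = 17287/2 (F = -9/2 + (8398 - ((-4136 + 3873) + 13)) = -9/2 + (8398 - (-263 + 13)) = -9/2 + (8398 - 1*(-250)) = -9/2 + (8398 + 250) = -9/2 + 8648 = 17287/2 ≈ 8643.5)
7626 - (s(-42, 38) + F)*(-16684 + 6671) = 7626 - ((-6 + 15*38) + 17287/2)*(-16684 + 6671) = 7626 - ((-6 + 570) + 17287/2)*(-10013) = 7626 - (564 + 17287/2)*(-10013) = 7626 - 18415*(-10013)/2 = 7626 - 1*(-184389395/2) = 7626 + 184389395/2 = 184404647/2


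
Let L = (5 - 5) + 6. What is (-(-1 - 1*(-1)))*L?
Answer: 0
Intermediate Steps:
L = 6 (L = 0 + 6 = 6)
(-(-1 - 1*(-1)))*L = -(-1 - 1*(-1))*6 = -(-1 + 1)*6 = -1*0*6 = 0*6 = 0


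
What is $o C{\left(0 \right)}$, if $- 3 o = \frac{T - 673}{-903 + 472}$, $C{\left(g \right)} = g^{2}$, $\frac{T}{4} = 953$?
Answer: $0$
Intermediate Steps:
$T = 3812$ ($T = 4 \cdot 953 = 3812$)
$o = \frac{3139}{1293}$ ($o = - \frac{\left(3812 - 673\right) \frac{1}{-903 + 472}}{3} = - \frac{3139 \frac{1}{-431}}{3} = - \frac{3139 \left(- \frac{1}{431}\right)}{3} = \left(- \frac{1}{3}\right) \left(- \frac{3139}{431}\right) = \frac{3139}{1293} \approx 2.4277$)
$o C{\left(0 \right)} = \frac{3139 \cdot 0^{2}}{1293} = \frac{3139}{1293} \cdot 0 = 0$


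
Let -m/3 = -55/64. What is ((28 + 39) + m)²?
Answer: 19829209/4096 ≈ 4841.1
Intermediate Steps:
m = 165/64 (m = -(-165)/64 = -3*(-55/64) = 165/64 ≈ 2.5781)
((28 + 39) + m)² = ((28 + 39) + 165/64)² = (67 + 165/64)² = (4453/64)² = 19829209/4096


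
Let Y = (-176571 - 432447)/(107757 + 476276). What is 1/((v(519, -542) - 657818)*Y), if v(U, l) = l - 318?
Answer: 584033/401146758204 ≈ 1.4559e-6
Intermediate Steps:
v(U, l) = -318 + l
Y = -609018/584033 ≈ -1.0428
1/((v(519, -542) - 657818)*Y) = 1/(((-318 - 542) - 657818)*(-609018/584033)) = -584033/609018/(-860 - 657818) = -584033/609018/(-658678) = -1/658678*(-584033/609018) = 584033/401146758204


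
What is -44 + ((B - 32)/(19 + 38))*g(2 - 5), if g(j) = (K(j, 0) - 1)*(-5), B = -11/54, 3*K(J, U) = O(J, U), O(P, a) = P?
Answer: -76411/1539 ≈ -49.650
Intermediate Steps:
K(J, U) = J/3
B = -11/54 (B = -11*1/54 = -11/54 ≈ -0.20370)
g(j) = 5 - 5*j/3 (g(j) = (j/3 - 1)*(-5) = (-1 + j/3)*(-5) = 5 - 5*j/3)
-44 + ((B - 32)/(19 + 38))*g(2 - 5) = -44 + ((-11/54 - 32)/(19 + 38))*(5 - 5*(2 - 5)/3) = -44 + (-1739/54/57)*(5 - 5/3*(-3)) = -44 + (-1739/54*1/57)*(5 + 5) = -44 - 1739/3078*10 = -44 - 8695/1539 = -76411/1539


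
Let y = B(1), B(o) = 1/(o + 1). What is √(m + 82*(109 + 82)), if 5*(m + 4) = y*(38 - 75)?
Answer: √1565430/10 ≈ 125.12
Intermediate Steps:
B(o) = 1/(1 + o)
y = ½ (y = 1/(1 + 1) = 1/2 = ½ ≈ 0.50000)
m = -77/10 (m = -4 + ((38 - 75)/2)/5 = -4 + ((½)*(-37))/5 = -4 + (⅕)*(-37/2) = -4 - 37/10 = -77/10 ≈ -7.7000)
√(m + 82*(109 + 82)) = √(-77/10 + 82*(109 + 82)) = √(-77/10 + 82*191) = √(-77/10 + 15662) = √(156543/10) = √1565430/10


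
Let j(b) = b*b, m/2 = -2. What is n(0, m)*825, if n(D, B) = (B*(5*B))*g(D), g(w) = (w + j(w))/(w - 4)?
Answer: 0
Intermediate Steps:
m = -4 (m = 2*(-2) = -4)
j(b) = b²
g(w) = (w + w²)/(-4 + w) (g(w) = (w + w²)/(w - 4) = (w + w²)/(-4 + w))
n(D, B) = 5*D*B²*(1 + D)/(-4 + D) (n(D, B) = (B*(5*B))*(D*(1 + D)/(-4 + D)) = (5*B²)*(D*(1 + D)/(-4 + D)) = 5*D*B²*(1 + D)/(-4 + D))
n(0, m)*825 = (5*0*(-4)²*(1 + 0)/(-4 + 0))*825 = (5*0*16*1/(-4))*825 = (5*0*16*(-¼)*1)*825 = 0*825 = 0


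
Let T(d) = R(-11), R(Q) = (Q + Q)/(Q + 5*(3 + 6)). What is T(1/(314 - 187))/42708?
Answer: -11/726036 ≈ -1.5151e-5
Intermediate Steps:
R(Q) = 2*Q/(45 + Q) (R(Q) = (2*Q)/(Q + 5*9) = (2*Q)/(Q + 45) = (2*Q)/(45 + Q) = 2*Q/(45 + Q))
T(d) = -11/17 (T(d) = 2*(-11)/(45 - 11) = 2*(-11)/34 = 2*(-11)*(1/34) = -11/17)
T(1/(314 - 187))/42708 = -11/17/42708 = -11/17*1/42708 = -11/726036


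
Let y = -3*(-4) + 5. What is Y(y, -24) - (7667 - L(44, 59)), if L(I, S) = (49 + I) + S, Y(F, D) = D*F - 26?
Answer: -7949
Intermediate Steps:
y = 17 (y = 12 + 5 = 17)
Y(F, D) = -26 + D*F
L(I, S) = 49 + I + S
Y(y, -24) - (7667 - L(44, 59)) = (-26 - 24*17) - (7667 - (49 + 44 + 59)) = (-26 - 408) - (7667 - 1*152) = -434 - (7667 - 152) = -434 - 1*7515 = -434 - 7515 = -7949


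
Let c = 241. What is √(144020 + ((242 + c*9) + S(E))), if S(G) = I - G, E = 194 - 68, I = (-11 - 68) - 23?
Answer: √146203 ≈ 382.37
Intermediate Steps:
I = -102 (I = -79 - 23 = -102)
E = 126
S(G) = -102 - G
√(144020 + ((242 + c*9) + S(E))) = √(144020 + ((242 + 241*9) + (-102 - 1*126))) = √(144020 + ((242 + 2169) + (-102 - 126))) = √(144020 + (2411 - 228)) = √(144020 + 2183) = √146203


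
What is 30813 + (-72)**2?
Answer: 35997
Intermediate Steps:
30813 + (-72)**2 = 30813 + 5184 = 35997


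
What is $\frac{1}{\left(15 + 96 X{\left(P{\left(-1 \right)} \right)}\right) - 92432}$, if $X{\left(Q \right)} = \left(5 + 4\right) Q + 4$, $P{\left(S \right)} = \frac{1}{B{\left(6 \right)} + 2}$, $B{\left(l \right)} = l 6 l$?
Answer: $- \frac{109}{10031165} \approx -1.0866 \cdot 10^{-5}$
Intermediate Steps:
$B{\left(l \right)} = 6 l^{2}$ ($B{\left(l \right)} = 6 l l = 6 l^{2}$)
$P{\left(S \right)} = \frac{1}{218}$ ($P{\left(S \right)} = \frac{1}{6 \cdot 6^{2} + 2} = \frac{1}{6 \cdot 36 + 2} = \frac{1}{216 + 2} = \frac{1}{218}$)
$X{\left(Q \right)} = 4 + 9 Q$ ($X{\left(Q \right)} = 9 Q + 4 = 4 + 9 Q$)
$\frac{1}{\left(15 + 96 X{\left(P{\left(-1 \right)} \right)}\right) - 92432} = \frac{1}{\left(15 + 96 \left(4 + 9 \cdot \frac{1}{218}\right)\right) - 92432} = \frac{1}{\left(15 + 96 \left(4 + \frac{9}{218}\right)\right) - 92432} = \frac{1}{\left(15 + 96 \cdot \frac{881}{218}\right) - 92432} = \frac{1}{\left(15 + \frac{42288}{109}\right) - 92432} = \frac{1}{\frac{43923}{109} - 92432} = \frac{1}{- \frac{10031165}{109}} = - \frac{109}{10031165}$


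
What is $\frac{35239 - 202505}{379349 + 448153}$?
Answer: $- \frac{83633}{413751} \approx -0.20213$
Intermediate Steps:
$\frac{35239 - 202505}{379349 + 448153} = - \frac{167266}{827502} = \left(-167266\right) \frac{1}{827502} = - \frac{83633}{413751}$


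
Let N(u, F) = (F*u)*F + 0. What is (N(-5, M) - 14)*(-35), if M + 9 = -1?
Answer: 17990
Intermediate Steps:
M = -10 (M = -9 - 1 = -10)
N(u, F) = u*F² (N(u, F) = u*F² + 0 = u*F²)
(N(-5, M) - 14)*(-35) = (-5*(-10)² - 14)*(-35) = (-5*100 - 14)*(-35) = (-500 - 14)*(-35) = -514*(-35) = 17990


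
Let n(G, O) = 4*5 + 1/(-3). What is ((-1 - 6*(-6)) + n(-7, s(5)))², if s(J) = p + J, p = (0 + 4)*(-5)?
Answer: 26896/9 ≈ 2988.4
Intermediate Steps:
p = -20 (p = 4*(-5) = -20)
s(J) = -20 + J
n(G, O) = 59/3 (n(G, O) = 20 - ⅓ = 59/3)
((-1 - 6*(-6)) + n(-7, s(5)))² = ((-1 - 6*(-6)) + 59/3)² = ((-1 + 36) + 59/3)² = (35 + 59/3)² = (164/3)² = 26896/9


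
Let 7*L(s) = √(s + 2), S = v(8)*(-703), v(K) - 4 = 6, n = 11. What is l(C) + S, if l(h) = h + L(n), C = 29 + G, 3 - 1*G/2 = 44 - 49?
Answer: -6985 + √13/7 ≈ -6984.5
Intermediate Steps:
v(K) = 10 (v(K) = 4 + 6 = 10)
G = 16 (G = 6 - 2*(44 - 49) = 6 - 2*(-5) = 6 + 10 = 16)
S = -7030 (S = 10*(-703) = -7030)
L(s) = √(2 + s)/7 (L(s) = √(s + 2)/7 = √(2 + s)/7)
C = 45 (C = 29 + 16 = 45)
l(h) = h + √13/7 (l(h) = h + √(2 + 11)/7 = h + √13/7)
l(C) + S = (45 + √13/7) - 7030 = -6985 + √13/7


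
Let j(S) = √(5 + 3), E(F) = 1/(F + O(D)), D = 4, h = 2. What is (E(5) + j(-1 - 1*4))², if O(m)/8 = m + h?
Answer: 22473/2809 + 4*√2/53 ≈ 8.1071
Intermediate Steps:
O(m) = 16 + 8*m (O(m) = 8*(m + 2) = 8*(2 + m) = 16 + 8*m)
E(F) = 1/(48 + F) (E(F) = 1/(F + (16 + 8*4)) = 1/(F + (16 + 32)) = 1/(F + 48) = 1/(48 + F))
j(S) = 2*√2 (j(S) = √8 = 2*√2)
(E(5) + j(-1 - 1*4))² = (1/(48 + 5) + 2*√2)² = (1/53 + 2*√2)²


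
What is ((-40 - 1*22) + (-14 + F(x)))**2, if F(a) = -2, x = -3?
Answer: 6084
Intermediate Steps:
((-40 - 1*22) + (-14 + F(x)))**2 = ((-40 - 1*22) + (-14 - 2))**2 = ((-40 - 22) - 16)**2 = (-62 - 16)**2 = (-78)**2 = 6084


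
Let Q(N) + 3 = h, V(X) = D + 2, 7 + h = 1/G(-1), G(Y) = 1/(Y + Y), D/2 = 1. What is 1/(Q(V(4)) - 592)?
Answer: -1/604 ≈ -0.0016556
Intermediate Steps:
D = 2 (D = 2*1 = 2)
G(Y) = 1/(2*Y)
h = -9 (h = -7 + 1/((½)/(-1)) = -7 + 1/((½)*(-1)) = -7 + 1/(-½) = -7 - 2 = -9)
V(X) = 4 (V(X) = 2 + 2 = 4)
Q(N) = -12 (Q(N) = -3 - 9 = -12)
1/(Q(V(4)) - 592) = 1/(-12 - 592) = 1/(-604) = -1/604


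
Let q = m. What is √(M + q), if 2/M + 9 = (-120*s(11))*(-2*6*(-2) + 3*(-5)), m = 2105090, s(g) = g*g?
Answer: 32*√3901272369007/43563 ≈ 1450.9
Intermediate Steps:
s(g) = g²
M = -2/130689 (M = 2/(-9 + (-120*11²)*(-2*6*(-2) + 3*(-5))) = 2/(-9 + (-120*121)*(-12*(-2) - 15)) = 2/(-9 - 14520*(24 - 15)) = 2/(-9 - 14520*9) = 2/(-9 - 130680) = 2/(-130689) = 2*(-1/130689) = -2/130689 ≈ -1.5303e-5)
q = 2105090
√(M + q) = √(-2/130689 + 2105090) = √(275112107008/130689) = 32*√3901272369007/43563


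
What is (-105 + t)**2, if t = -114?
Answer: 47961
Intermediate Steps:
(-105 + t)**2 = (-105 - 114)**2 = (-219)**2 = 47961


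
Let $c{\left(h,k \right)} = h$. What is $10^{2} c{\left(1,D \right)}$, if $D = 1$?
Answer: $100$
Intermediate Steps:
$10^{2} c{\left(1,D \right)} = 10^{2} \cdot 1 = 100 \cdot 1 = 100$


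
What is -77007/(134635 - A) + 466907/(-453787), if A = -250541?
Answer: -71595382047/58262620504 ≈ -1.2288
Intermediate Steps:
-77007/(134635 - A) + 466907/(-453787) = -77007/(134635 - 1*(-250541)) + 466907/(-453787) = -77007/(134635 + 250541) + 466907*(-1/453787) = -77007/385176 - 466907/453787 = -77007*1/385176 - 466907/453787 = -25669/128392 - 466907/453787 = -71595382047/58262620504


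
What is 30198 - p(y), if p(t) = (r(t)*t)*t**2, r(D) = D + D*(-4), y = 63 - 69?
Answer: 34086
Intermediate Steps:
y = -6
r(D) = -3*D (r(D) = D - 4*D = -3*D)
p(t) = -3*t**4 (p(t) = ((-3*t)*t)*t**2 = (-3*t**2)*t**2 = -3*t**4)
30198 - p(y) = 30198 - (-3)*(-6)**4 = 30198 - (-3)*1296 = 30198 - 1*(-3888) = 30198 + 3888 = 34086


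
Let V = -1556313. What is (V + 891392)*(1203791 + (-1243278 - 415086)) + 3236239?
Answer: 302258369972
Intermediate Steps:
(V + 891392)*(1203791 + (-1243278 - 415086)) + 3236239 = (-1556313 + 891392)*(1203791 + (-1243278 - 415086)) + 3236239 = -664921*(1203791 - 1658364) + 3236239 = -664921*(-454573) + 3236239 = 302255133733 + 3236239 = 302258369972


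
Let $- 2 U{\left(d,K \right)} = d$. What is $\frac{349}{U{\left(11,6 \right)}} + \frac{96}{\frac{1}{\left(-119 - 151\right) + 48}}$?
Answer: $- \frac{235130}{11} \approx -21375.0$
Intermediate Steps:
$U{\left(d,K \right)} = - \frac{d}{2}$
$\frac{349}{U{\left(11,6 \right)}} + \frac{96}{\frac{1}{\left(-119 - 151\right) + 48}} = \frac{349}{\left(- \frac{1}{2}\right) 11} + \frac{96}{\frac{1}{\left(-119 - 151\right) + 48}} = \frac{349}{- \frac{11}{2}} + \frac{96}{\frac{1}{-270 + 48}} = 349 \left(- \frac{2}{11}\right) + \frac{96}{\frac{1}{-222}} = - \frac{698}{11} + \frac{96}{- \frac{1}{222}} = - \frac{698}{11} + 96 \left(-222\right) = - \frac{698}{11} - 21312 = - \frac{235130}{11}$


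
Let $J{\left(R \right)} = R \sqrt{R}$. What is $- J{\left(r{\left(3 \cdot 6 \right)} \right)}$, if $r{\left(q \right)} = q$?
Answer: $- 54 \sqrt{2} \approx -76.368$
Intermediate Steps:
$J{\left(R \right)} = R^{\frac{3}{2}}$
$- J{\left(r{\left(3 \cdot 6 \right)} \right)} = - \left(3 \cdot 6\right)^{\frac{3}{2}} = - 18^{\frac{3}{2}} = - 54 \sqrt{2}$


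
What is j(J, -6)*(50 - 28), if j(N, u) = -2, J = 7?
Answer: -44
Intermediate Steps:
j(J, -6)*(50 - 28) = -2*(50 - 28) = -2*22 = -44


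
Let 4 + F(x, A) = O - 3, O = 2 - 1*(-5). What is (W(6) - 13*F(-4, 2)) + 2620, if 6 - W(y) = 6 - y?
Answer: 2626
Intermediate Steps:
O = 7 (O = 2 + 5 = 7)
F(x, A) = 0 (F(x, A) = -4 + (7 - 3) = -4 + 4 = 0)
W(y) = y (W(y) = 6 - (6 - y) = 6 + (-6 + y) = y)
(W(6) - 13*F(-4, 2)) + 2620 = (6 - 13*0) + 2620 = (6 + 0) + 2620 = 6 + 2620 = 2626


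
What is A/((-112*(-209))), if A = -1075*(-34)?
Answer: 18275/11704 ≈ 1.5614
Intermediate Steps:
A = 36550
A/((-112*(-209))) = 36550/((-112*(-209))) = 36550/23408 = 36550*(1/23408) = 18275/11704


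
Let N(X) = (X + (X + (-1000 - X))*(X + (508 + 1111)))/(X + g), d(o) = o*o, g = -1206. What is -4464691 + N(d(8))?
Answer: -2548497093/571 ≈ -4.4632e+6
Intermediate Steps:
d(o) = o²
N(X) = (-1619000 - 999*X)/(-1206 + X) (N(X) = (X + (X + (-1000 - X))*(X + (508 + 1111)))/(X - 1206) = (X - 1000*(X + 1619))/(-1206 + X) = (X - 1000*(1619 + X))/(-1206 + X) = (X + (-1619000 - 1000*X))/(-1206 + X) = (-1619000 - 999*X)/(-1206 + X))
-4464691 + N(d(8)) = -4464691 + (-1619000 - 999*8²)/(-1206 + 8²) = -4464691 + (-1619000 - 999*64)/(-1206 + 64) = -4464691 + (-1619000 - 63936)/(-1142) = -4464691 - 1/1142*(-1682936) = -4464691 + 841468/571 = -2548497093/571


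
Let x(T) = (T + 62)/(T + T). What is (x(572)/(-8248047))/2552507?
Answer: -317/12042429086590188 ≈ -2.6324e-14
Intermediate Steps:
x(T) = (62 + T)/(2*T) (x(T) = (62 + T)/((2*T)) = (62 + T)*(1/(2*T)) = (62 + T)/(2*T))
(x(572)/(-8248047))/2552507 = (((1/2)*(62 + 572)/572)/(-8248047))/2552507 = (((1/2)*(1/572)*634)*(-1/8248047))*(1/2552507) = ((317/572)*(-1/8248047))*(1/2552507) = -317/4717882884*1/2552507 = -317/12042429086590188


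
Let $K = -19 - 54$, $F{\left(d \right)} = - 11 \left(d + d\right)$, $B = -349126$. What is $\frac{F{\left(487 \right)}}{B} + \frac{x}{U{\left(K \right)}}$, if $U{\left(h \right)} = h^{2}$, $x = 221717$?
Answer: $\frac{38732132124}{930246227} \approx 41.636$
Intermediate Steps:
$F{\left(d \right)} = - 22 d$ ($F{\left(d \right)} = - 11 \cdot 2 d = - 22 d$)
$K = -73$
$\frac{F{\left(487 \right)}}{B} + \frac{x}{U{\left(K \right)}} = \frac{\left(-22\right) 487}{-349126} + \frac{221717}{\left(-73\right)^{2}} = \left(-10714\right) \left(- \frac{1}{349126}\right) + \frac{221717}{5329} = \frac{5357}{174563} + 221717 \cdot \frac{1}{5329} = \frac{5357}{174563} + \frac{221717}{5329} = \frac{38732132124}{930246227}$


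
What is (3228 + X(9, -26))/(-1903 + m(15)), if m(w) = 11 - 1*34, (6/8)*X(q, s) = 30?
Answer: -1634/963 ≈ -1.6968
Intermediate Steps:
X(q, s) = 40 (X(q, s) = (4/3)*30 = 40)
m(w) = -23 (m(w) = 11 - 34 = -23)
(3228 + X(9, -26))/(-1903 + m(15)) = (3228 + 40)/(-1903 - 23) = 3268/(-1926) = 3268*(-1/1926) = -1634/963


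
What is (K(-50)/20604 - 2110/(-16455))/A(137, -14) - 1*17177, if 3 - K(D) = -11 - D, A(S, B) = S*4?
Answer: -53189516893711/3096554556 ≈ -17177.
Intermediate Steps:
A(S, B) = 4*S
K(D) = 14 + D (K(D) = 3 - (-11 - D) = 3 + (11 + D) = 14 + D)
(K(-50)/20604 - 2110/(-16455))/A(137, -14) - 1*17177 = ((14 - 50)/20604 - 2110/(-16455))/((4*137)) - 1*17177 = (-36*1/20604 - 2110*(-1/16455))/548 - 17177 = (-3/1717 + 422/3291)*(1/548) - 17177 = (714701/5650647)*(1/548) - 17177 = 714701/3096554556 - 17177 = -53189516893711/3096554556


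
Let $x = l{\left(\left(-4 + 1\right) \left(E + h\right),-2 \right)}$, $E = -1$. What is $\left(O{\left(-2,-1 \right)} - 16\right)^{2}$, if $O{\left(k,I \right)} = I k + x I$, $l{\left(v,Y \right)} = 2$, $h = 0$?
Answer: $256$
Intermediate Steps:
$x = 2$
$O{\left(k,I \right)} = 2 I + I k$ ($O{\left(k,I \right)} = I k + 2 I = 2 I + I k$)
$\left(O{\left(-2,-1 \right)} - 16\right)^{2} = \left(- (2 - 2) - 16\right)^{2} = \left(\left(-1\right) 0 - 16\right)^{2} = \left(0 - 16\right)^{2} = \left(-16\right)^{2} = 256$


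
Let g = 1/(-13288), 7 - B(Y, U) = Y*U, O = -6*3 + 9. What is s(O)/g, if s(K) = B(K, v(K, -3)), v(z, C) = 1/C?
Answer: -53152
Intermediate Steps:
O = -9 (O = -18 + 9 = -9)
B(Y, U) = 7 - U*Y (B(Y, U) = 7 - Y*U = 7 - U*Y)
s(K) = 7 + K/3 (s(K) = 7 - 1*K/(-3) = 7 - 1*(-⅓)*K = 7 + K/3)
g = -1/13288 ≈ -7.5256e-5
s(O)/g = (7 + (⅓)*(-9))/(-1/13288) = (7 - 3)*(-13288) = 4*(-13288) = -53152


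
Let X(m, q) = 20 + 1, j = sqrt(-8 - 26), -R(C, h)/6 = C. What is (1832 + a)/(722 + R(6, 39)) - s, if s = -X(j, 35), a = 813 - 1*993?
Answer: 1147/49 ≈ 23.408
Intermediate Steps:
R(C, h) = -6*C
a = -180 (a = 813 - 993 = -180)
j = I*sqrt(34) (j = sqrt(-34) = I*sqrt(34) ≈ 5.8309*I)
X(m, q) = 21
s = -21 (s = -1*21 = -21)
(1832 + a)/(722 + R(6, 39)) - s = (1832 - 180)/(722 - 6*6) - 1*(-21) = 1652/(722 - 36) + 21 = 1652/686 + 21 = 1652*(1/686) + 21 = 118/49 + 21 = 1147/49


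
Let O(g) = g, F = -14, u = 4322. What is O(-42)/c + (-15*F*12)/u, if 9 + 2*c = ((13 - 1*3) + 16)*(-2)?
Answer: 258384/131821 ≈ 1.9601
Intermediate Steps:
c = -61/2 (c = -9/2 + (((13 - 1*3) + 16)*(-2))/2 = -9/2 + (((13 - 3) + 16)*(-2))/2 = -9/2 + ((10 + 16)*(-2))/2 = -9/2 + (26*(-2))/2 = -9/2 + (1/2)*(-52) = -9/2 - 26 = -61/2 ≈ -30.500)
O(-42)/c + (-15*F*12)/u = -42/(-61/2) + (-15*(-14)*12)/4322 = -42*(-2/61) + (210*12)*(1/4322) = 84/61 + 2520*(1/4322) = 84/61 + 1260/2161 = 258384/131821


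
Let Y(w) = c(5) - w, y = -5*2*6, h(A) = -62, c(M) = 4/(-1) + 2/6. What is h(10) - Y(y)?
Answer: -355/3 ≈ -118.33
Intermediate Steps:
c(M) = -11/3 (c(M) = 4*(-1) + 2*(1/6) = -4 + 1/3 = -11/3)
y = -60 (y = -10*6 = -60)
Y(w) = -11/3 - w
h(10) - Y(y) = -62 - (-11/3 - 1*(-60)) = -62 - (-11/3 + 60) = -62 - 1*169/3 = -62 - 169/3 = -355/3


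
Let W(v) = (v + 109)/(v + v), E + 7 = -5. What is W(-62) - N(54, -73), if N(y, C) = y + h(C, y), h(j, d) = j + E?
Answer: 3797/124 ≈ 30.621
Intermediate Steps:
E = -12 (E = -7 - 5 = -12)
h(j, d) = -12 + j (h(j, d) = j - 12 = -12 + j)
W(v) = (109 + v)/(2*v) (W(v) = (109 + v)/((2*v)) = (109 + v)*(1/(2*v)) = (109 + v)/(2*v))
N(y, C) = -12 + C + y (N(y, C) = y + (-12 + C) = -12 + C + y)
W(-62) - N(54, -73) = (½)*(109 - 62)/(-62) - (-12 - 73 + 54) = (½)*(-1/62)*47 - 1*(-31) = -47/124 + 31 = 3797/124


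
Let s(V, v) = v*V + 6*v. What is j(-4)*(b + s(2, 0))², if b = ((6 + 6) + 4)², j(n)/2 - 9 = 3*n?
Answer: -393216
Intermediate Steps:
s(V, v) = 6*v + V*v (s(V, v) = V*v + 6*v = 6*v + V*v)
j(n) = 18 + 6*n (j(n) = 18 + 2*(3*n) = 18 + 6*n)
b = 256 (b = (12 + 4)² = 16² = 256)
j(-4)*(b + s(2, 0))² = (18 + 6*(-4))*(256 + 0*(6 + 2))² = (18 - 24)*(256 + 0*8)² = -6*(256 + 0)² = -6*256² = -6*65536 = -393216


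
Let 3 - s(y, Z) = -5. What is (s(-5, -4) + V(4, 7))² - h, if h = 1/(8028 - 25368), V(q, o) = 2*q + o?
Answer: 9172861/17340 ≈ 529.00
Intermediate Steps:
s(y, Z) = 8 (s(y, Z) = 3 - 1*(-5) = 3 + 5 = 8)
V(q, o) = o + 2*q
h = -1/17340 (h = 1/(-17340) = -1/17340 ≈ -5.7670e-5)
(s(-5, -4) + V(4, 7))² - h = (8 + (7 + 2*4))² - 1*(-1/17340) = (8 + (7 + 8))² + 1/17340 = (8 + 15)² + 1/17340 = 23² + 1/17340 = 529 + 1/17340 = 9172861/17340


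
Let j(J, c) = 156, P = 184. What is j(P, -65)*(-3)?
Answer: -468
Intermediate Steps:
j(P, -65)*(-3) = 156*(-3) = -468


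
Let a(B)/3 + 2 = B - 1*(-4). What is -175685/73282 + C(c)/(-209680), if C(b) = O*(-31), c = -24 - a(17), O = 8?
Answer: -1150608027/480180305 ≈ -2.3962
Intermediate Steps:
a(B) = 6 + 3*B (a(B) = -6 + 3*(B - 1*(-4)) = -6 + 3*(B + 4) = -6 + 3*(4 + B) = -6 + (12 + 3*B) = 6 + 3*B)
c = -81 (c = -24 - (6 + 3*17) = -24 - (6 + 51) = -24 - 1*57 = -24 - 57 = -81)
C(b) = -248 (C(b) = 8*(-31) = -248)
-175685/73282 + C(c)/(-209680) = -175685/73282 - 248/(-209680) = -175685*1/73282 - 248*(-1/209680) = -175685/73282 + 31/26210 = -1150608027/480180305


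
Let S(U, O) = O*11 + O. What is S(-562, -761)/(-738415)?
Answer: 9132/738415 ≈ 0.012367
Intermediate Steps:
S(U, O) = 12*O (S(U, O) = 11*O + O = 12*O)
S(-562, -761)/(-738415) = (12*(-761))/(-738415) = -9132*(-1/738415) = 9132/738415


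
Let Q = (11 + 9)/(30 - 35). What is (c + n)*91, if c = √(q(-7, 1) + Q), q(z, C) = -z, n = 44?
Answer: 4004 + 91*√3 ≈ 4161.6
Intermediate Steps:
Q = -4 (Q = 20/(-5) = 20*(-⅕) = -4)
c = √3 (c = √(-1*(-7) - 4) = √(7 - 4) = √3 ≈ 1.7320)
(c + n)*91 = (√3 + 44)*91 = (44 + √3)*91 = 4004 + 91*√3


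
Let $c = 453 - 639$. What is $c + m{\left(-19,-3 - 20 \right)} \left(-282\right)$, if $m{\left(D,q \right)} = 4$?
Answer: $-1314$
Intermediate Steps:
$c = -186$
$c + m{\left(-19,-3 - 20 \right)} \left(-282\right) = -186 + 4 \left(-282\right) = -186 - 1128 = -1314$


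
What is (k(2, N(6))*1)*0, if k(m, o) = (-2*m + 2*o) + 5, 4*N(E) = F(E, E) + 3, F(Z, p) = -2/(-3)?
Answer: 0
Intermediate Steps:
F(Z, p) = ⅔ (F(Z, p) = -2*(-⅓) = ⅔)
N(E) = 11/12 (N(E) = (⅔ + 3)/4 = (¼)*(11/3) = 11/12)
k(m, o) = 5 - 2*m + 2*o
(k(2, N(6))*1)*0 = ((5 - 2*2 + 2*(11/12))*1)*0 = ((5 - 4 + 11/6)*1)*0 = ((17/6)*1)*0 = (17/6)*0 = 0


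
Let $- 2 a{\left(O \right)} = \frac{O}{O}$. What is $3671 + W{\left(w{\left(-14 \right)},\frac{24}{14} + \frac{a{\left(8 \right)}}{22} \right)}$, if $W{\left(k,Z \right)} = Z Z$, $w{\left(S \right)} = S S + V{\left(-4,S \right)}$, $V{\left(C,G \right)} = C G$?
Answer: $\frac{348517185}{94864} \approx 3673.9$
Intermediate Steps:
$a{\left(O \right)} = - \frac{1}{2}$ ($a{\left(O \right)} = - \frac{O \frac{1}{O}}{2} = \left(- \frac{1}{2}\right) 1 = - \frac{1}{2}$)
$w{\left(S \right)} = S^{2} - 4 S$ ($w{\left(S \right)} = S S - 4 S = S^{2} - 4 S$)
$W{\left(k,Z \right)} = Z^{2}$
$3671 + W{\left(w{\left(-14 \right)},\frac{24}{14} + \frac{a{\left(8 \right)}}{22} \right)} = 3671 + \left(\frac{24}{14} - \frac{1}{2 \cdot 22}\right)^{2} = 3671 + \left(24 \cdot \frac{1}{14} - \frac{1}{44}\right)^{2} = 3671 + \left(\frac{12}{7} - \frac{1}{44}\right)^{2} = 3671 + \left(\frac{521}{308}\right)^{2} = 3671 + \frac{271441}{94864} = \frac{348517185}{94864}$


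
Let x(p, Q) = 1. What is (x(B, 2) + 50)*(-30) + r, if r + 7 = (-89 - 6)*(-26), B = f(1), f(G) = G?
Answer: 933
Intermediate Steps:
B = 1
r = 2463 (r = -7 + (-89 - 6)*(-26) = -7 - 95*(-26) = -7 + 2470 = 2463)
(x(B, 2) + 50)*(-30) + r = (1 + 50)*(-30) + 2463 = 51*(-30) + 2463 = -1530 + 2463 = 933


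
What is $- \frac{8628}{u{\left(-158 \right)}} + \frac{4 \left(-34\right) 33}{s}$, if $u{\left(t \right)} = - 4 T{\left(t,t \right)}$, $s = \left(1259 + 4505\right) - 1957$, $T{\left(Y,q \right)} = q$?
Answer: $- \frac{2973601}{200502} \approx -14.831$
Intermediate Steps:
$s = 3807$ ($s = 5764 - 1957 = 3807$)
$u{\left(t \right)} = - 4 t$
$- \frac{8628}{u{\left(-158 \right)}} + \frac{4 \left(-34\right) 33}{s} = - \frac{8628}{\left(-4\right) \left(-158\right)} + \frac{4 \left(-34\right) 33}{3807} = - \frac{8628}{632} + \left(-136\right) 33 \cdot \frac{1}{3807} = \left(-8628\right) \frac{1}{632} - \frac{1496}{1269} = - \frac{2157}{158} - \frac{1496}{1269} = - \frac{2973601}{200502}$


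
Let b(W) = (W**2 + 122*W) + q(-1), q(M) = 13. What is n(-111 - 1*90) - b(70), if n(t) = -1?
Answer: -13454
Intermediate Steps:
b(W) = 13 + W**2 + 122*W (b(W) = (W**2 + 122*W) + 13 = 13 + W**2 + 122*W)
n(-111 - 1*90) - b(70) = -1 - (13 + 70**2 + 122*70) = -1 - (13 + 4900 + 8540) = -1 - 1*13453 = -1 - 13453 = -13454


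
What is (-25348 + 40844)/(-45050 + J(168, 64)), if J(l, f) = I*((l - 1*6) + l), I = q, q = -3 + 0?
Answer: -1937/5755 ≈ -0.33658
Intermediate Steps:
q = -3
I = -3
J(l, f) = 18 - 6*l (J(l, f) = -3*((l - 1*6) + l) = -3*((l - 6) + l) = -3*((-6 + l) + l) = -3*(-6 + 2*l) = 18 - 6*l)
(-25348 + 40844)/(-45050 + J(168, 64)) = (-25348 + 40844)/(-45050 + (18 - 6*168)) = 15496/(-45050 + (18 - 1008)) = 15496/(-45050 - 990) = 15496/(-46040) = 15496*(-1/46040) = -1937/5755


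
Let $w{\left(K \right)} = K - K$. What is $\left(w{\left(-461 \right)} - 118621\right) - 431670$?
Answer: $-550291$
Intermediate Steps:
$w{\left(K \right)} = 0$
$\left(w{\left(-461 \right)} - 118621\right) - 431670 = \left(0 - 118621\right) - 431670 = -118621 - 431670 = -550291$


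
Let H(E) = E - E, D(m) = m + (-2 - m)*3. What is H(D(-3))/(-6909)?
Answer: 0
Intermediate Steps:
D(m) = -6 - 2*m (D(m) = m + (-6 - 3*m) = -6 - 2*m)
H(E) = 0
H(D(-3))/(-6909) = 0/(-6909) = 0*(-1/6909) = 0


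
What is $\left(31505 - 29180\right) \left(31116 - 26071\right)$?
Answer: $11729625$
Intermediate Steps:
$\left(31505 - 29180\right) \left(31116 - 26071\right) = 2325 \cdot 5045 = 11729625$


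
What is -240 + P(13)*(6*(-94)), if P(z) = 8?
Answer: -4752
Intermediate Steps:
-240 + P(13)*(6*(-94)) = -240 + 8*(6*(-94)) = -240 + 8*(-564) = -240 - 4512 = -4752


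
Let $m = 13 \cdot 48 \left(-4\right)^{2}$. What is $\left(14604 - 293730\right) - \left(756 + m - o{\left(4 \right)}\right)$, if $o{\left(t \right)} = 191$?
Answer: $-289675$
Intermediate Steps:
$m = 9984$ ($m = 624 \cdot 16 = 9984$)
$\left(14604 - 293730\right) - \left(756 + m - o{\left(4 \right)}\right) = \left(14604 - 293730\right) + \left(\left(191 - 756\right) - 9984\right) = -279126 + \left(\left(191 - 756\right) - 9984\right) = -279126 - 10549 = -289675$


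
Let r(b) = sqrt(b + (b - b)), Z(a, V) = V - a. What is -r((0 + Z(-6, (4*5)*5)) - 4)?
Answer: -sqrt(102) ≈ -10.100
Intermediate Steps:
r(b) = sqrt(b) (r(b) = sqrt(b + 0) = sqrt(b))
-r((0 + Z(-6, (4*5)*5)) - 4) = -sqrt((0 + ((4*5)*5 - 1*(-6))) - 4) = -sqrt((0 + (20*5 + 6)) - 4) = -sqrt((0 + (100 + 6)) - 4) = -sqrt((0 + 106) - 4) = -sqrt(106 - 4) = -sqrt(102)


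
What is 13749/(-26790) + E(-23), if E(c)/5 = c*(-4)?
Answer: 4103217/8930 ≈ 459.49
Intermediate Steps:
E(c) = -20*c (E(c) = 5*(c*(-4)) = 5*(-4*c) = -20*c)
13749/(-26790) + E(-23) = 13749/(-26790) - 20*(-23) = 13749*(-1/26790) + 460 = -4583/8930 + 460 = 4103217/8930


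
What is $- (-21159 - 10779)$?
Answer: $31938$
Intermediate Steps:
$- (-21159 - 10779) = \left(-1\right) \left(-31938\right) = 31938$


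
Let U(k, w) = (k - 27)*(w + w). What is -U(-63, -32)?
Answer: -5760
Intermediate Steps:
U(k, w) = 2*w*(-27 + k) (U(k, w) = (-27 + k)*(2*w) = 2*w*(-27 + k))
-U(-63, -32) = -2*(-32)*(-27 - 63) = -2*(-32)*(-90) = -1*5760 = -5760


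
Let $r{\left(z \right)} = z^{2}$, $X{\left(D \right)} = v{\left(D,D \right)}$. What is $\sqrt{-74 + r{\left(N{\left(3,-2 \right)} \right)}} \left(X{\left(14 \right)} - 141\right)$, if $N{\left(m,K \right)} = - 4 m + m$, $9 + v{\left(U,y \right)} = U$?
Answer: $- 136 \sqrt{7} \approx -359.82$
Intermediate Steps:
$v{\left(U,y \right)} = -9 + U$
$X{\left(D \right)} = -9 + D$
$N{\left(m,K \right)} = - 3 m$
$\sqrt{-74 + r{\left(N{\left(3,-2 \right)} \right)}} \left(X{\left(14 \right)} - 141\right) = \sqrt{-74 + \left(\left(-3\right) 3\right)^{2}} \left(\left(-9 + 14\right) - 141\right) = \sqrt{-74 + \left(-9\right)^{2}} \left(5 - 141\right) = \sqrt{-74 + 81} \left(-136\right) = \sqrt{7} \left(-136\right) = - 136 \sqrt{7}$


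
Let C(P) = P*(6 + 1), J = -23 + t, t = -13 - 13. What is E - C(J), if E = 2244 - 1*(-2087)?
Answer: 4674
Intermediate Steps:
t = -26
E = 4331 (E = 2244 + 2087 = 4331)
J = -49 (J = -23 - 26 = -49)
C(P) = 7*P (C(P) = P*7 = 7*P)
E - C(J) = 4331 - 7*(-49) = 4331 - 1*(-343) = 4331 + 343 = 4674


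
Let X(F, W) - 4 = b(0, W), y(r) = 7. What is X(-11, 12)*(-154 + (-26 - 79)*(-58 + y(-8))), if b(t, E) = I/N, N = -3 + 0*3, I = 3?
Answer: 15603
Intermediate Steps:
N = -3 (N = -3 + 0 = -3)
b(t, E) = -1 (b(t, E) = 3/(-3) = 3*(-⅓) = -1)
X(F, W) = 3 (X(F, W) = 4 - 1 = 3)
X(-11, 12)*(-154 + (-26 - 79)*(-58 + y(-8))) = 3*(-154 + (-26 - 79)*(-58 + 7)) = 3*(-154 - 105*(-51)) = 3*(-154 + 5355) = 3*5201 = 15603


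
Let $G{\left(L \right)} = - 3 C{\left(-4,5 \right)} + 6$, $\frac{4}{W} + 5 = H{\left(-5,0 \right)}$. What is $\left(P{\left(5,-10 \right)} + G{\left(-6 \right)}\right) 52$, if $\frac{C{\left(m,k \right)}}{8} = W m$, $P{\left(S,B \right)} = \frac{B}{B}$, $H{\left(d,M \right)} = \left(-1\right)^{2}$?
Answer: $-4628$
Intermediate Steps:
$H{\left(d,M \right)} = 1$
$W = -1$ ($W = \frac{4}{-5 + 1} = \frac{4}{-4} = 4 \left(- \frac{1}{4}\right) = -1$)
$P{\left(S,B \right)} = 1$
$C{\left(m,k \right)} = - 8 m$ ($C{\left(m,k \right)} = 8 \left(- m\right) = - 8 m$)
$G{\left(L \right)} = -90$ ($G{\left(L \right)} = - 3 \left(\left(-8\right) \left(-4\right)\right) + 6 = \left(-3\right) 32 + 6 = -96 + 6 = -90$)
$\left(P{\left(5,-10 \right)} + G{\left(-6 \right)}\right) 52 = \left(1 - 90\right) 52 = \left(-89\right) 52 = -4628$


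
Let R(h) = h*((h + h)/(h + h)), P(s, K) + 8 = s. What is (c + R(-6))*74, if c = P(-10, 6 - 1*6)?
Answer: -1776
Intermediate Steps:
P(s, K) = -8 + s
c = -18 (c = -8 - 10 = -18)
R(h) = h (R(h) = h*((2*h)/((2*h))) = h*((2*h)*(1/(2*h))) = h*1 = h)
(c + R(-6))*74 = (-18 - 6)*74 = -24*74 = -1776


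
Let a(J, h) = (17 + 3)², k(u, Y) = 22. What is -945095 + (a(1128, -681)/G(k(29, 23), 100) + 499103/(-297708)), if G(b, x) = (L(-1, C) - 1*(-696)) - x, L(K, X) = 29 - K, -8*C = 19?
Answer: -88066509805019/93182604 ≈ -9.4510e+5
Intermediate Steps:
C = -19/8 (C = -⅛*19 = -19/8 ≈ -2.3750)
G(b, x) = 726 - x (G(b, x) = ((29 - 1*(-1)) - 1*(-696)) - x = ((29 + 1) + 696) - x = (30 + 696) - x = 726 - x)
a(J, h) = 400 (a(J, h) = 20² = 400)
-945095 + (a(1128, -681)/G(k(29, 23), 100) + 499103/(-297708)) = -945095 + (400/(726 - 1*100) + 499103/(-297708)) = -945095 + (400/(726 - 100) + 499103*(-1/297708)) = -945095 + (400/626 - 499103/297708) = -945095 + (400*(1/626) - 499103/297708) = -945095 + (200/313 - 499103/297708) = -945095 - 96677639/93182604 = -88066509805019/93182604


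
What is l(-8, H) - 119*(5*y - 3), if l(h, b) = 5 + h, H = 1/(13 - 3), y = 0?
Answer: 354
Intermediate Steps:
H = 1/10 ≈ 0.10000
l(-8, H) - 119*(5*y - 3) = (5 - 8) - 119*(5*0 - 3) = -3 - 119*(0 - 3) = -3 - 119*(-3) = -3 + 357 = 354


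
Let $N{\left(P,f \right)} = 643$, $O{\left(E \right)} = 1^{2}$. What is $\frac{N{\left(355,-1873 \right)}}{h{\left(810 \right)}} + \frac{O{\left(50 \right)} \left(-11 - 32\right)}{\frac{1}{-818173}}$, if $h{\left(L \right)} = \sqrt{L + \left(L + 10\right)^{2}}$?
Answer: $35181439 + \frac{643 \sqrt{673210}}{673210} \approx 3.5181 \cdot 10^{7}$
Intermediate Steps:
$O{\left(E \right)} = 1$
$h{\left(L \right)} = \sqrt{L + \left(10 + L\right)^{2}}$
$\frac{N{\left(355,-1873 \right)}}{h{\left(810 \right)}} + \frac{O{\left(50 \right)} \left(-11 - 32\right)}{\frac{1}{-818173}} = \frac{643}{\sqrt{810 + \left(10 + 810\right)^{2}}} + \frac{1 \left(-11 - 32\right)}{\frac{1}{-818173}} = \frac{643}{\sqrt{810 + 820^{2}}} + \frac{1 \left(-43\right)}{- \frac{1}{818173}} = \frac{643}{\sqrt{810 + 672400}} - -35181439 = \frac{643}{\sqrt{673210}} + 35181439 = 643 \frac{\sqrt{673210}}{673210} + 35181439 = \frac{643 \sqrt{673210}}{673210} + 35181439 = 35181439 + \frac{643 \sqrt{673210}}{673210}$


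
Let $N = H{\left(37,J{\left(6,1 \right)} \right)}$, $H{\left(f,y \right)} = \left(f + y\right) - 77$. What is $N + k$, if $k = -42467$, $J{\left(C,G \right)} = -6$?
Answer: $-42513$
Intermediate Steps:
$H{\left(f,y \right)} = -77 + f + y$
$N = -46$ ($N = -77 + 37 - 6 = -46$)
$N + k = -46 - 42467 = -42513$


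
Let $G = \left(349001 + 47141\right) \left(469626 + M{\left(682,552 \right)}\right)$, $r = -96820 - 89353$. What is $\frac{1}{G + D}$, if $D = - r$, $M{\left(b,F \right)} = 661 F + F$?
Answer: $\frac{1}{330798563273} \approx 3.023 \cdot 10^{-12}$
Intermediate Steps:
$r = -186173$
$M{\left(b,F \right)} = 662 F$
$D = 186173$ ($D = \left(-1\right) \left(-186173\right) = 186173$)
$G = 330798377100$ ($G = \left(349001 + 47141\right) \left(469626 + 662 \cdot 552\right) = 396142 \left(469626 + 365424\right) = 396142 \cdot 835050 = 330798377100$)
$\frac{1}{G + D} = \frac{1}{330798377100 + 186173} = \frac{1}{330798563273}$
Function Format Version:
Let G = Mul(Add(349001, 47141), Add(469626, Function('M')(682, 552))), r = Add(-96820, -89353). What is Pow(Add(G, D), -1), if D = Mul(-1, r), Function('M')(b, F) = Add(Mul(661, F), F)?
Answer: Rational(1, 330798563273) ≈ 3.0230e-12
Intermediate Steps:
r = -186173
Function('M')(b, F) = Mul(662, F)
D = 186173 (D = Mul(-1, -186173) = 186173)
G = 330798377100 (G = Mul(Add(349001, 47141), Add(469626, Mul(662, 552))) = Mul(396142, Add(469626, 365424)) = Mul(396142, 835050) = 330798377100)
Pow(Add(G, D), -1) = Pow(Add(330798377100, 186173), -1) = Pow(330798563273, -1) = Rational(1, 330798563273)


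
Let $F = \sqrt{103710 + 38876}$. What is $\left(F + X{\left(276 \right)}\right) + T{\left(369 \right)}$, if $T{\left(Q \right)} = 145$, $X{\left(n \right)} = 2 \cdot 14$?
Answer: $173 + \sqrt{142586} \approx 550.61$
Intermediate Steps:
$X{\left(n \right)} = 28$
$F = \sqrt{142586} \approx 377.61$
$\left(F + X{\left(276 \right)}\right) + T{\left(369 \right)} = \left(\sqrt{142586} + 28\right) + 145 = \left(28 + \sqrt{142586}\right) + 145 = 173 + \sqrt{142586}$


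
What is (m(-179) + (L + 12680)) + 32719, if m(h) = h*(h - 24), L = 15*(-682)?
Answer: 71506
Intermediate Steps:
L = -10230
m(h) = h*(-24 + h)
(m(-179) + (L + 12680)) + 32719 = (-179*(-24 - 179) + (-10230 + 12680)) + 32719 = (-179*(-203) + 2450) + 32719 = (36337 + 2450) + 32719 = 38787 + 32719 = 71506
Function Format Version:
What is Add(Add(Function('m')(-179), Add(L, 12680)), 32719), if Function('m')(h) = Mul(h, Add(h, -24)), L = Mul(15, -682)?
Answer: 71506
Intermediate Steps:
L = -10230
Function('m')(h) = Mul(h, Add(-24, h))
Add(Add(Function('m')(-179), Add(L, 12680)), 32719) = Add(Add(Mul(-179, Add(-24, -179)), Add(-10230, 12680)), 32719) = Add(Add(Mul(-179, -203), 2450), 32719) = Add(Add(36337, 2450), 32719) = Add(38787, 32719) = 71506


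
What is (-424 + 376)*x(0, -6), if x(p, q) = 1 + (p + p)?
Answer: -48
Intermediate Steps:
x(p, q) = 1 + 2*p
(-424 + 376)*x(0, -6) = (-424 + 376)*(1 + 2*0) = -48*(1 + 0) = -48*1 = -48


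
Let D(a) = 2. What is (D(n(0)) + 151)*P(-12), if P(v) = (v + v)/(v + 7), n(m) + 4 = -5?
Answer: 3672/5 ≈ 734.40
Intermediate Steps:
n(m) = -9 (n(m) = -4 - 5 = -9)
P(v) = 2*v/(7 + v) (P(v) = (2*v)/(7 + v) = 2*v/(7 + v))
(D(n(0)) + 151)*P(-12) = (2 + 151)*(2*(-12)/(7 - 12)) = 153*(2*(-12)/(-5)) = 153*(2*(-12)*(-1/5)) = 153*(24/5) = 3672/5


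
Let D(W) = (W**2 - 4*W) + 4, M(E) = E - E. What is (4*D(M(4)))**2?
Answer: 256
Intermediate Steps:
M(E) = 0
D(W) = 4 + W**2 - 4*W
(4*D(M(4)))**2 = (4*(4 + 0**2 - 4*0))**2 = (4*(4 + 0 + 0))**2 = (4*4)**2 = 16**2 = 256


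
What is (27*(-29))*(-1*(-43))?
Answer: -33669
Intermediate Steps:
(27*(-29))*(-1*(-43)) = -783*43 = -33669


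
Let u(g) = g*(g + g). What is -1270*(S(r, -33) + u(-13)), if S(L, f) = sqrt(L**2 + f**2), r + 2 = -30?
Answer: -429260 - 1270*sqrt(2113) ≈ -4.8764e+5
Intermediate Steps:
r = -32 (r = -2 - 30 = -32)
u(g) = 2*g**2 (u(g) = g*(2*g) = 2*g**2)
-1270*(S(r, -33) + u(-13)) = -1270*(sqrt((-32)**2 + (-33)**2) + 2*(-13)**2) = -1270*(sqrt(1024 + 1089) + 2*169) = -1270*(sqrt(2113) + 338) = -1270*(338 + sqrt(2113)) = -429260 - 1270*sqrt(2113)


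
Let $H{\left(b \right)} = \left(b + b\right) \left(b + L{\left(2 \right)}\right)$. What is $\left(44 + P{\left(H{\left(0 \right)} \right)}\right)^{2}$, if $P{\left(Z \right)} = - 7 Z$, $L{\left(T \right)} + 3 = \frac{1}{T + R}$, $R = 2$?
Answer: $1936$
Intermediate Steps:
$L{\left(T \right)} = -3 + \frac{1}{2 + T}$ ($L{\left(T \right)} = -3 + \frac{1}{T + 2} = -3 + \frac{1}{2 + T}$)
$H{\left(b \right)} = 2 b \left(- \frac{11}{4} + b\right)$ ($H{\left(b \right)} = \left(b + b\right) \left(b + \frac{-5 - 6}{2 + 2}\right) = 2 b \left(b + \frac{-5 - 6}{4}\right) = 2 b \left(b + \frac{1}{4} \left(-11\right)\right) = 2 b \left(b - \frac{11}{4}\right) = 2 b \left(- \frac{11}{4} + b\right)$)
$\left(44 + P{\left(H{\left(0 \right)} \right)}\right)^{2} = \left(44 - 7 \cdot \frac{1}{2} \cdot 0 \left(-11 + 4 \cdot 0\right)\right)^{2} = \left(44 - 7 \cdot \frac{1}{2} \cdot 0 \left(-11 + 0\right)\right)^{2} = \left(44 - 7 \cdot \frac{1}{2} \cdot 0 \left(-11\right)\right)^{2} = \left(44 - 0\right)^{2} = \left(44 + 0\right)^{2} = 44^{2} = 1936$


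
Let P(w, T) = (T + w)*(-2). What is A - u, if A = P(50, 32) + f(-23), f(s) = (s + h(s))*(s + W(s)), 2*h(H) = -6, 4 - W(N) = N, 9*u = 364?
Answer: -2776/9 ≈ -308.44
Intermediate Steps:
u = 364/9 (u = (⅑)*364 = 364/9 ≈ 40.444)
W(N) = 4 - N
h(H) = -3 (h(H) = (½)*(-6) = -3)
f(s) = -12 + 4*s (f(s) = (s - 3)*(s + (4 - s)) = (-3 + s)*4 = -12 + 4*s)
P(w, T) = -2*T - 2*w
A = -268 (A = (-2*32 - 2*50) + (-12 + 4*(-23)) = (-64 - 100) + (-12 - 92) = -164 - 104 = -268)
A - u = -268 - 1*364/9 = -268 - 364/9 = -2776/9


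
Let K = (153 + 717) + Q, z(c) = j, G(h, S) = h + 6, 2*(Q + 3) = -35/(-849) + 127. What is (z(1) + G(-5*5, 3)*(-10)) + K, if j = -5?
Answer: 947077/849 ≈ 1115.5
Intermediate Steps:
Q = 51382/849 (Q = -3 + (-35/(-849) + 127)/2 = -3 + (-35*(-1/849) + 127)/2 = -3 + (35/849 + 127)/2 = -3 + (1/2)*(107858/849) = -3 + 53929/849 = 51382/849 ≈ 60.521)
G(h, S) = 6 + h
z(c) = -5
K = 790012/849 (K = (153 + 717) + 51382/849 = 870 + 51382/849 = 790012/849 ≈ 930.52)
(z(1) + G(-5*5, 3)*(-10)) + K = (-5 + (6 - 5*5)*(-10)) + 790012/849 = (-5 + (6 - 25)*(-10)) + 790012/849 = (-5 - 19*(-10)) + 790012/849 = (-5 + 190) + 790012/849 = 185 + 790012/849 = 947077/849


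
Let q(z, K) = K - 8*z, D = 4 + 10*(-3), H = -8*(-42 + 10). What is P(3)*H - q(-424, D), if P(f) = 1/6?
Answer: -9970/3 ≈ -3323.3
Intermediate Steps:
H = 256 (H = -8*(-32) = 256)
P(f) = 1/6
D = -26 (D = 4 - 30 = -26)
P(3)*H - q(-424, D) = (1/6)*256 - (-26 - 8*(-424)) = 128/3 - (-26 + 3392) = 128/3 - 1*3366 = 128/3 - 3366 = -9970/3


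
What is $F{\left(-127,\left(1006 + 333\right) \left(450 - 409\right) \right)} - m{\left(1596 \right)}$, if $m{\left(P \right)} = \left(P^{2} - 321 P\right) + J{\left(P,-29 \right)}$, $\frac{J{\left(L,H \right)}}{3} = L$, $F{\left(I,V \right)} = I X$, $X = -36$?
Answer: $-2035116$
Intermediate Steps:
$F{\left(I,V \right)} = - 36 I$ ($F{\left(I,V \right)} = I \left(-36\right) = - 36 I$)
$J{\left(L,H \right)} = 3 L$
$m{\left(P \right)} = P^{2} - 318 P$ ($m{\left(P \right)} = \left(P^{2} - 321 P\right) + 3 P = P^{2} - 318 P$)
$F{\left(-127,\left(1006 + 333\right) \left(450 - 409\right) \right)} - m{\left(1596 \right)} = \left(-36\right) \left(-127\right) - 1596 \left(-318 + 1596\right) = 4572 - 1596 \cdot 1278 = 4572 - 2039688 = -2035116$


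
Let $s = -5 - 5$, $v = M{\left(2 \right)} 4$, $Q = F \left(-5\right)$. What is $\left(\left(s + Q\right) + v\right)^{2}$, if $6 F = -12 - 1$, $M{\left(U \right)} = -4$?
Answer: $\frac{8281}{36} \approx 230.03$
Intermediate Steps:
$F = - \frac{13}{6}$ ($F = \frac{-12 - 1}{6} = \frac{1}{6} \left(-13\right) = - \frac{13}{6} \approx -2.1667$)
$Q = \frac{65}{6}$ ($Q = \left(- \frac{13}{6}\right) \left(-5\right) = \frac{65}{6} \approx 10.833$)
$v = -16$ ($v = \left(-4\right) 4 = -16$)
$s = -10$ ($s = -5 - 5 = -10$)
$\left(\left(s + Q\right) + v\right)^{2} = \left(\left(-10 + \frac{65}{6}\right) - 16\right)^{2} = \left(\frac{5}{6} - 16\right)^{2} = \left(- \frac{91}{6}\right)^{2} = \frac{8281}{36}$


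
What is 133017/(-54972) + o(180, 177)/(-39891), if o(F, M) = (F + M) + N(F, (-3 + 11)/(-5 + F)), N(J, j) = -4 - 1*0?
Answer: -591731807/243654228 ≈ -2.4286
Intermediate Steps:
N(J, j) = -4 (N(J, j) = -4 + 0 = -4)
o(F, M) = -4 + F + M (o(F, M) = (F + M) - 4 = -4 + F + M)
133017/(-54972) + o(180, 177)/(-39891) = 133017/(-54972) + (-4 + 180 + 177)/(-39891) = 133017*(-1/54972) + 353*(-1/39891) = -44339/18324 - 353/39891 = -591731807/243654228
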